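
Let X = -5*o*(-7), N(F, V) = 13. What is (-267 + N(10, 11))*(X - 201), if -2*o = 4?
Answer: 68834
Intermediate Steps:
o = -2 (o = -½*4 = -2)
X = -70 (X = -5*(-2)*(-7) = 10*(-7) = -70)
(-267 + N(10, 11))*(X - 201) = (-267 + 13)*(-70 - 201) = -254*(-271) = 68834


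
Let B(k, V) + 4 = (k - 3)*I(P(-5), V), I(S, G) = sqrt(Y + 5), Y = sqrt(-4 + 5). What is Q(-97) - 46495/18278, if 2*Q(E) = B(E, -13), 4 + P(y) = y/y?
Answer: -83051/18278 - 50*sqrt(6) ≈ -127.02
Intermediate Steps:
P(y) = -3 (P(y) = -4 + y/y = -4 + 1 = -3)
Y = 1 (Y = sqrt(1) = 1)
I(S, G) = sqrt(6) (I(S, G) = sqrt(1 + 5) = sqrt(6))
B(k, V) = -4 + sqrt(6)*(-3 + k) (B(k, V) = -4 + (k - 3)*sqrt(6) = -4 + (-3 + k)*sqrt(6) = -4 + sqrt(6)*(-3 + k))
Q(E) = -2 - 3*sqrt(6)/2 + E*sqrt(6)/2 (Q(E) = (-4 - 3*sqrt(6) + E*sqrt(6))/2 = -2 - 3*sqrt(6)/2 + E*sqrt(6)/2)
Q(-97) - 46495/18278 = (-2 - 3*sqrt(6)/2 + (1/2)*(-97)*sqrt(6)) - 46495/18278 = (-2 - 3*sqrt(6)/2 - 97*sqrt(6)/2) - 46495/18278 = (-2 - 50*sqrt(6)) - 1*46495/18278 = (-2 - 50*sqrt(6)) - 46495/18278 = -83051/18278 - 50*sqrt(6)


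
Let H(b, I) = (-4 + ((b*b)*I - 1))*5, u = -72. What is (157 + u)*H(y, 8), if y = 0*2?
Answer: -2125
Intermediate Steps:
y = 0
H(b, I) = -25 + 5*I*b**2 (H(b, I) = (-4 + (b**2*I - 1))*5 = (-4 + (I*b**2 - 1))*5 = (-4 + (-1 + I*b**2))*5 = (-5 + I*b**2)*5 = -25 + 5*I*b**2)
(157 + u)*H(y, 8) = (157 - 72)*(-25 + 5*8*0**2) = 85*(-25 + 5*8*0) = 85*(-25 + 0) = 85*(-25) = -2125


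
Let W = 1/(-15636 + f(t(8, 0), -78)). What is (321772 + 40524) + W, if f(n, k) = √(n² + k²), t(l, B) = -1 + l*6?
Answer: 88572750426452/244476203 - √8293/244476203 ≈ 3.6230e+5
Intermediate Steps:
t(l, B) = -1 + 6*l
f(n, k) = √(k² + n²)
W = 1/(-15636 + √8293) (W = 1/(-15636 + √((-78)² + (-1 + 6*8)²)) = 1/(-15636 + √(6084 + (-1 + 48)²)) = 1/(-15636 + √(6084 + 47²)) = 1/(-15636 + √(6084 + 2209)) = 1/(-15636 + √8293) ≈ -6.4330e-5)
(321772 + 40524) + W = (321772 + 40524) + (-15636/244476203 - √8293/244476203) = 362296 + (-15636/244476203 - √8293/244476203) = 88572750426452/244476203 - √8293/244476203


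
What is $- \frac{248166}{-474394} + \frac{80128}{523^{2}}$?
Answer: $\frac{52946420123}{64880258213} \approx 0.81606$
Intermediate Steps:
$- \frac{248166}{-474394} + \frac{80128}{523^{2}} = \left(-248166\right) \left(- \frac{1}{474394}\right) + \frac{80128}{273529} = \frac{124083}{237197} + 80128 \cdot \frac{1}{273529} = \frac{124083}{237197} + \frac{80128}{273529} = \frac{52946420123}{64880258213}$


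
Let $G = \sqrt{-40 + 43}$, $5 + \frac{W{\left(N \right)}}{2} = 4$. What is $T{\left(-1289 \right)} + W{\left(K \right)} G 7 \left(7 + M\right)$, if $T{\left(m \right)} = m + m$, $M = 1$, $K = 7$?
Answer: $-2578 - 112 \sqrt{3} \approx -2772.0$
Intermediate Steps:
$W{\left(N \right)} = -2$ ($W{\left(N \right)} = -10 + 2 \cdot 4 = -10 + 8 = -2$)
$G = \sqrt{3} \approx 1.732$
$T{\left(m \right)} = 2 m$
$T{\left(-1289 \right)} + W{\left(K \right)} G 7 \left(7 + M\right) = 2 \left(-1289\right) + - 2 \sqrt{3} \cdot 7 \left(7 + 1\right) = -2578 + - 2 \sqrt{3} \cdot 7 \cdot 8 = -2578 + - 2 \sqrt{3} \cdot 56 = -2578 - 112 \sqrt{3}$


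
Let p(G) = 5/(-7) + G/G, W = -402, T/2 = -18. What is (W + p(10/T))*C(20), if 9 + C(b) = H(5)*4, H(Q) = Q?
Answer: -30932/7 ≈ -4418.9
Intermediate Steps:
T = -36 (T = 2*(-18) = -36)
C(b) = 11 (C(b) = -9 + 5*4 = -9 + 20 = 11)
p(G) = 2/7 (p(G) = 5*(-⅐) + 1 = -5/7 + 1 = 2/7)
(W + p(10/T))*C(20) = (-402 + 2/7)*11 = -2812/7*11 = -30932/7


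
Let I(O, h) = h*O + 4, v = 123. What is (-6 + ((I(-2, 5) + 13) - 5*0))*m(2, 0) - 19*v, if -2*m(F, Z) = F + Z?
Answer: -2338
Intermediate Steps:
I(O, h) = 4 + O*h (I(O, h) = O*h + 4 = 4 + O*h)
m(F, Z) = -F/2 - Z/2 (m(F, Z) = -(F + Z)/2 = -F/2 - Z/2)
(-6 + ((I(-2, 5) + 13) - 5*0))*m(2, 0) - 19*v = (-6 + (((4 - 2*5) + 13) - 5*0))*(-1/2*2 - 1/2*0) - 19*123 = (-6 + (((4 - 10) + 13) + 0))*(-1 + 0) - 1*2337 = (-6 + ((-6 + 13) + 0))*(-1) - 2337 = (-6 + (7 + 0))*(-1) - 2337 = (-6 + 7)*(-1) - 2337 = 1*(-1) - 2337 = -1 - 2337 = -2338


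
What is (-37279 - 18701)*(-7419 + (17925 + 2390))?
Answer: -721918080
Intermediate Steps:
(-37279 - 18701)*(-7419 + (17925 + 2390)) = -55980*(-7419 + 20315) = -55980*12896 = -721918080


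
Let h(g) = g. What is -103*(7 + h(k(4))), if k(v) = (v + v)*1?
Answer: -1545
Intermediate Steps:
k(v) = 2*v (k(v) = (2*v)*1 = 2*v)
-103*(7 + h(k(4))) = -103*(7 + 2*4) = -103*(7 + 8) = -103*15 = -1545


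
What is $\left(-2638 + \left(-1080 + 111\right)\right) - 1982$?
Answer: $-5589$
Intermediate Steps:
$\left(-2638 + \left(-1080 + 111\right)\right) - 1982 = \left(-2638 - 969\right) - 1982 = -3607 - 1982 = -5589$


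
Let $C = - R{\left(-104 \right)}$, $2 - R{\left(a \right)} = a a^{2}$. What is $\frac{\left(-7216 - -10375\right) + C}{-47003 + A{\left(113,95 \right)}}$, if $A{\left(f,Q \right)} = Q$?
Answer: $\frac{1121707}{46908} \approx 23.913$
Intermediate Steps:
$R{\left(a \right)} = 2 - a^{3}$ ($R{\left(a \right)} = 2 - a a^{2} = 2 - a^{3}$)
$C = -1124866$ ($C = - (2 - \left(-104\right)^{3}) = - (2 - -1124864) = - (2 + 1124864) = \left(-1\right) 1124866 = -1124866$)
$\frac{\left(-7216 - -10375\right) + C}{-47003 + A{\left(113,95 \right)}} = \frac{\left(-7216 - -10375\right) - 1124866}{-47003 + 95} = \frac{\left(-7216 + 10375\right) - 1124866}{-46908} = \left(3159 - 1124866\right) \left(- \frac{1}{46908}\right) = \left(-1121707\right) \left(- \frac{1}{46908}\right) = \frac{1121707}{46908}$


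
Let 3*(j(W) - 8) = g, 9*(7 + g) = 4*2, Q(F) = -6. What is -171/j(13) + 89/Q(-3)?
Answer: -42031/966 ≈ -43.510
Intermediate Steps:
g = -55/9 (g = -7 + (4*2)/9 = -7 + (⅑)*8 = -7 + 8/9 = -55/9 ≈ -6.1111)
j(W) = 161/27 (j(W) = 8 + (⅓)*(-55/9) = 8 - 55/27 = 161/27)
-171/j(13) + 89/Q(-3) = -171/161/27 + 89/(-6) = -171*27/161 + 89*(-⅙) = -4617/161 - 89/6 = -42031/966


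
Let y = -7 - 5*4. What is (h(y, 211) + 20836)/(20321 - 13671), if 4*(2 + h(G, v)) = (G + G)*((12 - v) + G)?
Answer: 4777/1330 ≈ 3.5917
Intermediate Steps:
y = -27 (y = -7 - 20 = -27)
h(G, v) = -2 + G*(12 + G - v)/2 (h(G, v) = -2 + ((G + G)*((12 - v) + G))/4 = -2 + ((2*G)*(12 + G - v))/4 = -2 + (2*G*(12 + G - v))/4 = -2 + G*(12 + G - v)/2)
(h(y, 211) + 20836)/(20321 - 13671) = ((-2 + (1/2)*(-27)**2 + 6*(-27) - 1/2*(-27)*211) + 20836)/(20321 - 13671) = ((-2 + (1/2)*729 - 162 + 5697/2) + 20836)/6650 = ((-2 + 729/2 - 162 + 5697/2) + 20836)*(1/6650) = (3049 + 20836)*(1/6650) = 23885*(1/6650) = 4777/1330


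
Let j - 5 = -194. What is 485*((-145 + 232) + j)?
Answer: -49470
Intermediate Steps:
j = -189 (j = 5 - 194 = -189)
485*((-145 + 232) + j) = 485*((-145 + 232) - 189) = 485*(87 - 189) = 485*(-102) = -49470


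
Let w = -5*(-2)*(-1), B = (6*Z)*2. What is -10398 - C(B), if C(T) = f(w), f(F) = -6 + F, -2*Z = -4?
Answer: -10382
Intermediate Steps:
Z = 2 (Z = -½*(-4) = 2)
B = 24 (B = (6*2)*2 = 12*2 = 24)
w = -10 (w = 10*(-1) = -10)
C(T) = -16 (C(T) = -6 - 10 = -16)
-10398 - C(B) = -10398 - 1*(-16) = -10398 + 16 = -10382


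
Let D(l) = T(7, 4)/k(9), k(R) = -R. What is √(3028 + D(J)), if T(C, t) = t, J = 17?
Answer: 4*√1703/3 ≈ 55.023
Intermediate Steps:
D(l) = -4/9 (D(l) = 4/((-1*9)) = 4/(-9) = 4*(-⅑) = -4/9)
√(3028 + D(J)) = √(3028 - 4/9) = √(27248/9) = 4*√1703/3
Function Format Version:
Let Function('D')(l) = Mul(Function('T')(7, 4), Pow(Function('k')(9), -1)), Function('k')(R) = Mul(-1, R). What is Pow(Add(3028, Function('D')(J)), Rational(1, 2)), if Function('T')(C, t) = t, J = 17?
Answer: Mul(Rational(4, 3), Pow(1703, Rational(1, 2))) ≈ 55.023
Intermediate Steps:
Function('D')(l) = Rational(-4, 9) (Function('D')(l) = Mul(4, Pow(Mul(-1, 9), -1)) = Mul(4, Pow(-9, -1)) = Mul(4, Rational(-1, 9)) = Rational(-4, 9))
Pow(Add(3028, Function('D')(J)), Rational(1, 2)) = Pow(Add(3028, Rational(-4, 9)), Rational(1, 2)) = Pow(Rational(27248, 9), Rational(1, 2)) = Mul(Rational(4, 3), Pow(1703, Rational(1, 2)))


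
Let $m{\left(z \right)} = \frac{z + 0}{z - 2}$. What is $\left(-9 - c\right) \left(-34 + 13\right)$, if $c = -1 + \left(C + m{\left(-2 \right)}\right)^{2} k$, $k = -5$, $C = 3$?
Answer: $- \frac{4473}{4} \approx -1118.3$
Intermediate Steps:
$m{\left(z \right)} = \frac{z}{-2 + z}$
$c = - \frac{249}{4}$ ($c = -1 + \left(3 - \frac{2}{-2 - 2}\right)^{2} \left(-5\right) = -1 + \left(3 - \frac{2}{-4}\right)^{2} \left(-5\right) = -1 + \left(3 - - \frac{1}{2}\right)^{2} \left(-5\right) = -1 + \left(3 + \frac{1}{2}\right)^{2} \left(-5\right) = -1 + \left(\frac{7}{2}\right)^{2} \left(-5\right) = -1 + \frac{49}{4} \left(-5\right) = -1 - \frac{245}{4} = - \frac{249}{4} \approx -62.25$)
$\left(-9 - c\right) \left(-34 + 13\right) = \left(-9 - - \frac{249}{4}\right) \left(-34 + 13\right) = \left(-9 + \frac{249}{4}\right) \left(-21\right) = \frac{213}{4} \left(-21\right) = - \frac{4473}{4}$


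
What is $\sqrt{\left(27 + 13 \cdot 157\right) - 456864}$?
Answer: $2 i \sqrt{113699} \approx 674.39 i$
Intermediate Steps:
$\sqrt{\left(27 + 13 \cdot 157\right) - 456864} = \sqrt{\left(27 + 2041\right) - 456864} = \sqrt{2068 - 456864} = \sqrt{-454796} = 2 i \sqrt{113699}$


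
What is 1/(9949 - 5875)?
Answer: 1/4074 ≈ 0.00024546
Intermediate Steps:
1/(9949 - 5875) = 1/4074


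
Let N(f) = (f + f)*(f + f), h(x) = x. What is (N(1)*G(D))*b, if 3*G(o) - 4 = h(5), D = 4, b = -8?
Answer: -96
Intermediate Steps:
G(o) = 3 (G(o) = 4/3 + (⅓)*5 = 4/3 + 5/3 = 3)
N(f) = 4*f² (N(f) = (2*f)*(2*f) = 4*f²)
(N(1)*G(D))*b = ((4*1²)*3)*(-8) = ((4*1)*3)*(-8) = (4*3)*(-8) = 12*(-8) = -96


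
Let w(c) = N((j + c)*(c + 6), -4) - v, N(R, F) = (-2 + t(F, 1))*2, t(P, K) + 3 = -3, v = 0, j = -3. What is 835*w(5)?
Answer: -13360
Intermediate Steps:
t(P, K) = -6 (t(P, K) = -3 - 3 = -6)
N(R, F) = -16 (N(R, F) = (-2 - 6)*2 = -8*2 = -16)
w(c) = -16 (w(c) = -16 - 1*0 = -16 + 0 = -16)
835*w(5) = 835*(-16) = -13360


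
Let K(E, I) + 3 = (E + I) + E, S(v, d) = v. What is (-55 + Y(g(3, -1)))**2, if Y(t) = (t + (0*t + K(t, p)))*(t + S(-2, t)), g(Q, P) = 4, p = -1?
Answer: 1521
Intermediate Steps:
K(E, I) = -3 + I + 2*E (K(E, I) = -3 + ((E + I) + E) = -3 + (I + 2*E) = -3 + I + 2*E)
Y(t) = (-4 + 3*t)*(-2 + t) (Y(t) = (t + (0*t + (-3 - 1 + 2*t)))*(t - 2) = (t + (0 + (-4 + 2*t)))*(-2 + t) = (t + (-4 + 2*t))*(-2 + t) = (-4 + 3*t)*(-2 + t))
(-55 + Y(g(3, -1)))**2 = (-55 + (8 - 10*4 + 3*4**2))**2 = (-55 + (8 - 40 + 3*16))**2 = (-55 + (8 - 40 + 48))**2 = (-55 + 16)**2 = (-39)**2 = 1521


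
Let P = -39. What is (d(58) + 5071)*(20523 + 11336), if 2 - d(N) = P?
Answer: 162863208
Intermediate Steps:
d(N) = 41 (d(N) = 2 - 1*(-39) = 2 + 39 = 41)
(d(58) + 5071)*(20523 + 11336) = (41 + 5071)*(20523 + 11336) = 5112*31859 = 162863208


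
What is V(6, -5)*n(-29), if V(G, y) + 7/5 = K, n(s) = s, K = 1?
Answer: 58/5 ≈ 11.600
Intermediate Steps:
V(G, y) = -⅖ (V(G, y) = -7/5 + 1 = -⅖)
V(6, -5)*n(-29) = -⅖*(-29) = 58/5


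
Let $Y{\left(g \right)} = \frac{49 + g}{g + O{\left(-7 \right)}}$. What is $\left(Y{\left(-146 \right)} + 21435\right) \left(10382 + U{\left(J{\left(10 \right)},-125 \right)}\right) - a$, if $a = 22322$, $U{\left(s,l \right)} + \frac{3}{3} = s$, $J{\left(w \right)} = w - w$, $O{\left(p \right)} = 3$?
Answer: $\frac{31817708016}{143} \approx 2.225 \cdot 10^{8}$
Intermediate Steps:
$J{\left(w \right)} = 0$
$Y{\left(g \right)} = \frac{49 + g}{3 + g}$ ($Y{\left(g \right)} = \frac{49 + g}{g + 3} = \frac{49 + g}{3 + g}$)
$U{\left(s,l \right)} = -1 + s$
$\left(Y{\left(-146 \right)} + 21435\right) \left(10382 + U{\left(J{\left(10 \right)},-125 \right)}\right) - a = \left(\frac{49 - 146}{3 - 146} + 21435\right) \left(10382 + \left(-1 + 0\right)\right) - 22322 = \left(\frac{1}{-143} \left(-97\right) + 21435\right) \left(10382 - 1\right) - 22322 = \left(\left(- \frac{1}{143}\right) \left(-97\right) + 21435\right) 10381 - 22322 = \left(\frac{97}{143} + 21435\right) 10381 - 22322 = \frac{3065302}{143} \cdot 10381 - 22322 = \frac{31820900062}{143} - 22322 = \frac{31817708016}{143}$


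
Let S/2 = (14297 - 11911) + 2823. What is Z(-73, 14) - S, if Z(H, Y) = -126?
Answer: -10544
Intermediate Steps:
S = 10418 (S = 2*((14297 - 11911) + 2823) = 2*(2386 + 2823) = 2*5209 = 10418)
Z(-73, 14) - S = -126 - 1*10418 = -126 - 10418 = -10544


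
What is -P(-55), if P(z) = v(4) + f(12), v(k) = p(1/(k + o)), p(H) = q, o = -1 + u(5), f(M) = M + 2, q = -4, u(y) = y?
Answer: -10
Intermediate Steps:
f(M) = 2 + M
o = 4 (o = -1 + 5 = 4)
p(H) = -4
v(k) = -4
P(z) = 10 (P(z) = -4 + (2 + 12) = -4 + 14 = 10)
-P(-55) = -1*10 = -10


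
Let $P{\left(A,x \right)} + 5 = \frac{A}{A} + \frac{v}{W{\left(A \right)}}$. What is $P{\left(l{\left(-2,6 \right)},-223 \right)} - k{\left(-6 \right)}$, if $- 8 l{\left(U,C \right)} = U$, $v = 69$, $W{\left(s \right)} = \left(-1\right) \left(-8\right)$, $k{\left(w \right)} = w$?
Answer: $\frac{85}{8} \approx 10.625$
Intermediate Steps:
$W{\left(s \right)} = 8$
$l{\left(U,C \right)} = - \frac{U}{8}$
$P{\left(A,x \right)} = \frac{37}{8}$ ($P{\left(A,x \right)} = -5 + \left(\frac{A}{A} + \frac{69}{8}\right) = -5 + \left(1 + 69 \cdot \frac{1}{8}\right) = -5 + \left(1 + \frac{69}{8}\right) = -5 + \frac{77}{8} = \frac{37}{8}$)
$P{\left(l{\left(-2,6 \right)},-223 \right)} - k{\left(-6 \right)} = \frac{37}{8} - -6 = \frac{37}{8} + 6 = \frac{85}{8}$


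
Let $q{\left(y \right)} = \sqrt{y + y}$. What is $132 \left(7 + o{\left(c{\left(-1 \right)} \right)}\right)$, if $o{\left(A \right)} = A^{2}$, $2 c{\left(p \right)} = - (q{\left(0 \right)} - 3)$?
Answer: $1221$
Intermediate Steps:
$q{\left(y \right)} = \sqrt{2} \sqrt{y}$ ($q{\left(y \right)} = \sqrt{2 y} = \sqrt{2} \sqrt{y}$)
$c{\left(p \right)} = \frac{3}{2}$ ($c{\left(p \right)} = \frac{\left(-1\right) \left(\sqrt{2} \sqrt{0} - 3\right)}{2} = \frac{\left(-1\right) \left(\sqrt{2} \cdot 0 - 3\right)}{2} = \frac{\left(-1\right) \left(0 - 3\right)}{2} = \frac{\left(-1\right) \left(-3\right)}{2} = \frac{1}{2} \cdot 3 = \frac{3}{2}$)
$132 \left(7 + o{\left(c{\left(-1 \right)} \right)}\right) = 132 \left(7 + \left(\frac{3}{2}\right)^{2}\right) = 132 \left(7 + \frac{9}{4}\right) = 132 \cdot \frac{37}{4} = 1221$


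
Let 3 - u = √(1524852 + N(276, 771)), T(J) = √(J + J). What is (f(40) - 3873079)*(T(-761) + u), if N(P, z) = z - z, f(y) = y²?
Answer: -11614437 + 23228874*√42357 - 3871479*I*√1522 ≈ 4.7691e+9 - 1.5104e+8*I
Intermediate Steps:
N(P, z) = 0
T(J) = √2*√J (T(J) = √(2*J) = √2*√J)
u = 3 - 6*√42357 (u = 3 - √(1524852 + 0) = 3 - √1524852 = 3 - 6*√42357 ≈ -1231.8)
(f(40) - 3873079)*(T(-761) + u) = (40² - 3873079)*(√2*√(-761) + (3 - 6*√42357)) = (1600 - 3873079)*(√2*(I*√761) + (3 - 6*√42357)) = -3871479*(I*√1522 + (3 - 6*√42357)) = -3871479*(3 - 6*√42357 + I*√1522) = -11614437 + 23228874*√42357 - 3871479*I*√1522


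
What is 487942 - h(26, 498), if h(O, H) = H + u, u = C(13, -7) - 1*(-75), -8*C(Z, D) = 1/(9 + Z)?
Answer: 85776945/176 ≈ 4.8737e+5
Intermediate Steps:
C(Z, D) = -1/(8*(9 + Z))
u = 13199/176 (u = -1/(72 + 8*13) - 1*(-75) = -1/(72 + 104) + 75 = -1/176 + 75 = 13199/176 ≈ 74.994)
h(O, H) = 13199/176 + H (h(O, H) = H + 13199/176 = 13199/176 + H)
487942 - h(26, 498) = 487942 - (13199/176 + 498) = 487942 - 1*100847/176 = 487942 - 100847/176 = 85776945/176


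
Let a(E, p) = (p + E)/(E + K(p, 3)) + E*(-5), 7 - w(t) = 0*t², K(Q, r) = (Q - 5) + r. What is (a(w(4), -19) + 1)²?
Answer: 53824/49 ≈ 1098.4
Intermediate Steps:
K(Q, r) = -5 + Q + r (K(Q, r) = (-5 + Q) + r = -5 + Q + r)
w(t) = 7 (w(t) = 7 - 0*t² = 7 - 1*0 = 7 + 0 = 7)
a(E, p) = -5*E + (E + p)/(-2 + E + p) (a(E, p) = (p + E)/(E + (-5 + p + 3)) + E*(-5) = (E + p)/(E + (-2 + p)) - 5*E = (E + p)/(-2 + E + p) - 5*E = -5*E + (E + p)/(-2 + E + p))
(a(w(4), -19) + 1)² = ((7 - 19 - 5*7² - 5*7*(-2 - 19))/(-2 + 7 - 19) + 1)² = ((7 - 19 - 5*49 - 5*7*(-21))/(-14) + 1)² = (-(7 - 19 - 245 + 735)/14 + 1)² = (-1/14*478 + 1)² = (-239/7 + 1)² = (-232/7)² = 53824/49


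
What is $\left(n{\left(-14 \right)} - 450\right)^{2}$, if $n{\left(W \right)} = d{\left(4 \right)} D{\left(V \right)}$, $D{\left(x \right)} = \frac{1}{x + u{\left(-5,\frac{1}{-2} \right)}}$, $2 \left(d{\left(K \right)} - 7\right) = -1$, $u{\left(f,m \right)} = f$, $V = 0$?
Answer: $\frac{20367169}{100} \approx 2.0367 \cdot 10^{5}$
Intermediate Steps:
$d{\left(K \right)} = \frac{13}{2}$ ($d{\left(K \right)} = 7 + \frac{1}{2} \left(-1\right) = 7 - \frac{1}{2} = \frac{13}{2}$)
$D{\left(x \right)} = \frac{1}{-5 + x}$ ($D{\left(x \right)} = \frac{1}{x - 5} = \frac{1}{-5 + x}$)
$n{\left(W \right)} = - \frac{13}{10}$ ($n{\left(W \right)} = \frac{13}{2 \left(-5 + 0\right)} = \frac{13}{2 \left(-5\right)} = \frac{13}{2} \left(- \frac{1}{5}\right) = - \frac{13}{10}$)
$\left(n{\left(-14 \right)} - 450\right)^{2} = \left(- \frac{13}{10} - 450\right)^{2} = \left(- \frac{4513}{10}\right)^{2} = \frac{20367169}{100}$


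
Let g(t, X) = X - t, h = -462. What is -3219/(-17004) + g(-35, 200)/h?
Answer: -418127/1309308 ≈ -0.31935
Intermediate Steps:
-3219/(-17004) + g(-35, 200)/h = -3219/(-17004) + (200 - 1*(-35))/(-462) = -3219*(-1/17004) + (200 + 35)*(-1/462) = 1073/5668 + 235*(-1/462) = 1073/5668 - 235/462 = -418127/1309308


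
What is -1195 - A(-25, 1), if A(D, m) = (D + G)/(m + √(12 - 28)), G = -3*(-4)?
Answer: -20302/17 - 52*I/17 ≈ -1194.2 - 3.0588*I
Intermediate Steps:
G = 12
A(D, m) = (12 + D)/(m + 4*I) (A(D, m) = (D + 12)/(m + √(12 - 28)) = (12 + D)/(m + √(-16)) = (12 + D)/(m + 4*I))
-1195 - A(-25, 1) = -1195 - (12 - 25)/(1 + 4*I) = -1195 - (1 - 4*I)/17*(-13) = -1195 - (-13)*(1 - 4*I)/17 = -1195 + 13*(1 - 4*I)/17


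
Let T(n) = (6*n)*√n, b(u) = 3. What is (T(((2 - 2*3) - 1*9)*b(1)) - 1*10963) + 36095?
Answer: 25132 - 234*I*√39 ≈ 25132.0 - 1461.3*I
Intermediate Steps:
T(n) = 6*n^(3/2)
(T(((2 - 2*3) - 1*9)*b(1)) - 1*10963) + 36095 = (6*(((2 - 2*3) - 1*9)*3)^(3/2) - 1*10963) + 36095 = (6*(((2 - 6) - 9)*3)^(3/2) - 10963) + 36095 = (6*((-4 - 9)*3)^(3/2) - 10963) + 36095 = (6*(-13*3)^(3/2) - 10963) + 36095 = (6*(-39)^(3/2) - 10963) + 36095 = (6*(-39*I*√39) - 10963) + 36095 = (-234*I*√39 - 10963) + 36095 = (-10963 - 234*I*√39) + 36095 = 25132 - 234*I*√39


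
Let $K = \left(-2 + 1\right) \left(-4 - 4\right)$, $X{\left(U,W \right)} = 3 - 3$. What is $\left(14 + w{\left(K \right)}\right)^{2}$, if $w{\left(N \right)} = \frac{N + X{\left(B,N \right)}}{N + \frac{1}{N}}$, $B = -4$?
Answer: $\frac{948676}{4225} \approx 224.54$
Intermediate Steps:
$X{\left(U,W \right)} = 0$ ($X{\left(U,W \right)} = 3 - 3 = 0$)
$K = 8$ ($K = \left(-1\right) \left(-8\right) = 8$)
$w{\left(N \right)} = \frac{N}{N + \frac{1}{N}}$ ($w{\left(N \right)} = \frac{N + 0}{N + \frac{1}{N}} = \frac{N}{N + \frac{1}{N}}$)
$\left(14 + w{\left(K \right)}\right)^{2} = \left(14 + \frac{8^{2}}{1 + 8^{2}}\right)^{2} = \left(14 + \frac{64}{1 + 64}\right)^{2} = \left(14 + \frac{64}{65}\right)^{2} = \left(\frac{974}{65}\right)^{2} = \frac{948676}{4225}$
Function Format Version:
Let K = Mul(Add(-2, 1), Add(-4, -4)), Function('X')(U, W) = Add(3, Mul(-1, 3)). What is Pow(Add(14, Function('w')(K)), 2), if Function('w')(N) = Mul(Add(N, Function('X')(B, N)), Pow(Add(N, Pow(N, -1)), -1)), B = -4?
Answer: Rational(948676, 4225) ≈ 224.54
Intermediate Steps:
Function('X')(U, W) = 0 (Function('X')(U, W) = Add(3, -3) = 0)
K = 8 (K = Mul(-1, -8) = 8)
Function('w')(N) = Mul(N, Pow(Add(N, Pow(N, -1)), -1)) (Function('w')(N) = Mul(Add(N, 0), Pow(Add(N, Pow(N, -1)), -1)) = Mul(N, Pow(Add(N, Pow(N, -1)), -1)))
Pow(Add(14, Function('w')(K)), 2) = Pow(Add(14, Mul(Pow(8, 2), Pow(Add(1, Pow(8, 2)), -1))), 2) = Pow(Add(14, Mul(64, Pow(Add(1, 64), -1))), 2) = Pow(Add(14, Mul(64, Pow(65, -1))), 2) = Pow(Add(14, Mul(64, Rational(1, 65))), 2) = Pow(Add(14, Rational(64, 65)), 2) = Pow(Rational(974, 65), 2) = Rational(948676, 4225)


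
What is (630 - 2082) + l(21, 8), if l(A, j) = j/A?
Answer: -30484/21 ≈ -1451.6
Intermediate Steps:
(630 - 2082) + l(21, 8) = (630 - 2082) + 8/21 = -1452 + 8*(1/21) = -1452 + 8/21 = -30484/21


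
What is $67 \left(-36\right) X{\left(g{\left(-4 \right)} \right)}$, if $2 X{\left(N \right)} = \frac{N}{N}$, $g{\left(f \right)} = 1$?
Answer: $-1206$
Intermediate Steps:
$X{\left(N \right)} = \frac{1}{2}$ ($X{\left(N \right)} = \frac{N \frac{1}{N}}{2} = \frac{1}{2} \cdot 1 = \frac{1}{2}$)
$67 \left(-36\right) X{\left(g{\left(-4 \right)} \right)} = 67 \left(-36\right) \frac{1}{2} = \left(-2412\right) \frac{1}{2} = -1206$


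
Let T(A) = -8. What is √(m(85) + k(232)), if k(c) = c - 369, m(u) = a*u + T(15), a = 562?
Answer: 5*√1905 ≈ 218.23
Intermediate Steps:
m(u) = -8 + 562*u (m(u) = 562*u - 8 = -8 + 562*u)
k(c) = -369 + c
√(m(85) + k(232)) = √((-8 + 562*85) + (-369 + 232)) = √((-8 + 47770) - 137) = √(47762 - 137) = √47625 = 5*√1905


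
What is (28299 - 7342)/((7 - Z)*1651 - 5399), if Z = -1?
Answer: 1103/411 ≈ 2.6837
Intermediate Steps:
(28299 - 7342)/((7 - Z)*1651 - 5399) = (28299 - 7342)/((7 - 1*(-1))*1651 - 5399) = 20957/((7 + 1)*1651 - 5399) = 20957/(8*1651 - 5399) = 20957/(13208 - 5399) = 20957/7809 = 20957*(1/7809) = 1103/411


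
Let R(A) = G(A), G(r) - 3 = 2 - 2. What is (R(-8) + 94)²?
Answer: 9409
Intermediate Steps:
G(r) = 3 (G(r) = 3 + (2 - 2) = 3 + 0 = 3)
R(A) = 3
(R(-8) + 94)² = (3 + 94)² = 97² = 9409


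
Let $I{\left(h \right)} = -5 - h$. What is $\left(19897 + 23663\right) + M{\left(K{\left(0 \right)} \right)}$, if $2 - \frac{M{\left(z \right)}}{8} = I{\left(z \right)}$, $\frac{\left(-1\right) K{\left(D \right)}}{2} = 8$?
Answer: $43488$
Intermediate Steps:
$K{\left(D \right)} = -16$ ($K{\left(D \right)} = \left(-2\right) 8 = -16$)
$M{\left(z \right)} = 56 + 8 z$ ($M{\left(z \right)} = 16 - 8 \left(-5 - z\right) = 16 + \left(40 + 8 z\right) = 56 + 8 z$)
$\left(19897 + 23663\right) + M{\left(K{\left(0 \right)} \right)} = \left(19897 + 23663\right) + \left(56 + 8 \left(-16\right)\right) = 43560 + \left(56 - 128\right) = 43560 - 72 = 43488$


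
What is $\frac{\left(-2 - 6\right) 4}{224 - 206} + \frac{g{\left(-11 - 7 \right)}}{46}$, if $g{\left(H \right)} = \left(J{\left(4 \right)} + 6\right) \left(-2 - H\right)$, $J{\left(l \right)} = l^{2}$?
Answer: $\frac{1216}{207} \approx 5.8744$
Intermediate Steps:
$g{\left(H \right)} = -44 - 22 H$ ($g{\left(H \right)} = \left(4^{2} + 6\right) \left(-2 - H\right) = \left(16 + 6\right) \left(-2 - H\right) = 22 \left(-2 - H\right) = -44 - 22 H$)
$\frac{\left(-2 - 6\right) 4}{224 - 206} + \frac{g{\left(-11 - 7 \right)}}{46} = \frac{\left(-2 - 6\right) 4}{224 - 206} + \frac{-44 - 22 \left(-11 - 7\right)}{46} = \frac{\left(-8\right) 4}{18} + \left(-44 - -396\right) \frac{1}{46} = \left(-32\right) \frac{1}{18} + \left(-44 + 396\right) \frac{1}{46} = - \frac{16}{9} + 352 \cdot \frac{1}{46} = - \frac{16}{9} + \frac{176}{23} = \frac{1216}{207}$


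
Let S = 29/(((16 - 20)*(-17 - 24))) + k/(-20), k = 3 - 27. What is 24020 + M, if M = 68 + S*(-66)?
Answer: 9838823/410 ≈ 23997.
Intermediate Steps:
k = -24
S = 1129/820 (S = 29/(((16 - 20)*(-17 - 24))) - 24/(-20) = 29/((-4*(-41))) - 24*(-1/20) = 29/164 + 6/5 = 1129/820 ≈ 1.3768)
M = -9377/410 (M = 68 + (1129/820)*(-66) = 68 - 37257/410 = -9377/410 ≈ -22.871)
24020 + M = 24020 - 9377/410 = 9838823/410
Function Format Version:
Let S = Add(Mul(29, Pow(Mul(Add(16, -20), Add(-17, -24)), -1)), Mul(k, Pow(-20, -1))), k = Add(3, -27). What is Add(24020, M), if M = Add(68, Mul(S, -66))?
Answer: Rational(9838823, 410) ≈ 23997.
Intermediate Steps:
k = -24
S = Rational(1129, 820) (S = Add(Mul(29, Pow(Mul(Add(16, -20), Add(-17, -24)), -1)), Mul(-24, Pow(-20, -1))) = Add(Mul(29, Pow(Mul(-4, -41), -1)), Mul(-24, Rational(-1, 20))) = Add(Mul(29, Pow(164, -1)), Rational(6, 5)) = Add(Mul(29, Rational(1, 164)), Rational(6, 5)) = Add(Rational(29, 164), Rational(6, 5)) = Rational(1129, 820) ≈ 1.3768)
M = Rational(-9377, 410) (M = Add(68, Mul(Rational(1129, 820), -66)) = Add(68, Rational(-37257, 410)) = Rational(-9377, 410) ≈ -22.871)
Add(24020, M) = Add(24020, Rational(-9377, 410)) = Rational(9838823, 410)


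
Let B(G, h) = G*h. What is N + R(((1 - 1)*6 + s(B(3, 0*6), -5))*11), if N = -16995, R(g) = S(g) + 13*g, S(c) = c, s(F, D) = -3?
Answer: -17457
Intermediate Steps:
R(g) = 14*g (R(g) = g + 13*g = 14*g)
N + R(((1 - 1)*6 + s(B(3, 0*6), -5))*11) = -16995 + 14*(((1 - 1)*6 - 3)*11) = -16995 + 14*((0*6 - 3)*11) = -16995 + 14*((0 - 3)*11) = -16995 + 14*(-3*11) = -16995 + 14*(-33) = -16995 - 462 = -17457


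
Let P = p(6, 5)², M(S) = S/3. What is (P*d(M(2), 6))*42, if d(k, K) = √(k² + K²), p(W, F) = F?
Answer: 700*√82 ≈ 6338.8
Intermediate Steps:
M(S) = S/3 (M(S) = S*(⅓) = S/3)
P = 25 (P = 5² = 25)
d(k, K) = √(K² + k²)
(P*d(M(2), 6))*42 = (25*√(6² + ((⅓)*2)²))*42 = (25*√(36 + (⅔)²))*42 = (25*√(36 + 4/9))*42 = (25*√(328/9))*42 = (25*(2*√82/3))*42 = (50*√82/3)*42 = 700*√82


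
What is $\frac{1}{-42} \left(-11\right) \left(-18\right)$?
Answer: $- \frac{33}{7} \approx -4.7143$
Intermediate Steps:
$\frac{1}{-42} \left(-11\right) \left(-18\right) = \left(- \frac{1}{42}\right) \left(-11\right) \left(-18\right) = \frac{11}{42} \left(-18\right) = - \frac{33}{7}$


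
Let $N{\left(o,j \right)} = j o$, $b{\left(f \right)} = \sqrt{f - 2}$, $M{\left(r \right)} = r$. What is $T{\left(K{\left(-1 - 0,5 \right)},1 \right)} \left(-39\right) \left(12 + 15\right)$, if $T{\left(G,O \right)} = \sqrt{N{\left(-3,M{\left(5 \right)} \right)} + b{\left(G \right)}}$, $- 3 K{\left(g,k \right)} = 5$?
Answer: $- 351 \sqrt{-135 + 3 i \sqrt{33}} \approx -259.78 - 4086.5 i$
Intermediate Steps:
$b{\left(f \right)} = \sqrt{-2 + f}$
$K{\left(g,k \right)} = - \frac{5}{3}$ ($K{\left(g,k \right)} = \left(- \frac{1}{3}\right) 5 = - \frac{5}{3}$)
$T{\left(G,O \right)} = \sqrt{-15 + \sqrt{-2 + G}}$ ($T{\left(G,O \right)} = \sqrt{5 \left(-3\right) + \sqrt{-2 + G}} = \sqrt{-15 + \sqrt{-2 + G}}$)
$T{\left(K{\left(-1 - 0,5 \right)},1 \right)} \left(-39\right) \left(12 + 15\right) = \sqrt{-15 + \sqrt{-2 - \frac{5}{3}}} \left(-39\right) \left(12 + 15\right) = \sqrt{-15 + \sqrt{- \frac{11}{3}}} \left(-39\right) 27 = \sqrt{-15 + \frac{i \sqrt{33}}{3}} \left(-39\right) 27 = - 39 \sqrt{-15 + \frac{i \sqrt{33}}{3}} \cdot 27 = - 1053 \sqrt{-15 + \frac{i \sqrt{33}}{3}}$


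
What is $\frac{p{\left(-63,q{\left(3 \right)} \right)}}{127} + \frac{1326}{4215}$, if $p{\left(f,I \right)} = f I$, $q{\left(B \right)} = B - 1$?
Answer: $- \frac{120896}{178435} \approx -0.67754$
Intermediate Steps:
$q{\left(B \right)} = -1 + B$ ($q{\left(B \right)} = B - 1 = -1 + B$)
$p{\left(f,I \right)} = I f$
$\frac{p{\left(-63,q{\left(3 \right)} \right)}}{127} + \frac{1326}{4215} = \frac{\left(-1 + 3\right) \left(-63\right)}{127} + \frac{1326}{4215} = 2 \left(-63\right) \frac{1}{127} + 1326 \cdot \frac{1}{4215} = \left(-126\right) \frac{1}{127} + \frac{442}{1405} = - \frac{126}{127} + \frac{442}{1405} = - \frac{120896}{178435}$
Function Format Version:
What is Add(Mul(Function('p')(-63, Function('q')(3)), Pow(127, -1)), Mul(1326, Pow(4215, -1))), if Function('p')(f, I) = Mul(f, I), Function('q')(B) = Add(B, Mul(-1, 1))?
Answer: Rational(-120896, 178435) ≈ -0.67754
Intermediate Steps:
Function('q')(B) = Add(-1, B) (Function('q')(B) = Add(B, -1) = Add(-1, B))
Function('p')(f, I) = Mul(I, f)
Add(Mul(Function('p')(-63, Function('q')(3)), Pow(127, -1)), Mul(1326, Pow(4215, -1))) = Add(Mul(Mul(Add(-1, 3), -63), Pow(127, -1)), Mul(1326, Pow(4215, -1))) = Add(Mul(Mul(2, -63), Rational(1, 127)), Mul(1326, Rational(1, 4215))) = Add(Mul(-126, Rational(1, 127)), Rational(442, 1405)) = Add(Rational(-126, 127), Rational(442, 1405)) = Rational(-120896, 178435)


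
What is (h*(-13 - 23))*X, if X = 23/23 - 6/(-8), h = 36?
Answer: -2268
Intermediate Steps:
X = 7/4 (X = 23*(1/23) - 6*(-⅛) = 1 + ¾ = 7/4 ≈ 1.7500)
(h*(-13 - 23))*X = (36*(-13 - 23))*(7/4) = (36*(-36))*(7/4) = -1296*7/4 = -2268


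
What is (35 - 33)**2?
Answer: 4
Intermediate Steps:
(35 - 33)**2 = 2**2 = 4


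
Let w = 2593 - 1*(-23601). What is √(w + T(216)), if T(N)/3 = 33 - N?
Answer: √25645 ≈ 160.14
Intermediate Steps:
T(N) = 99 - 3*N (T(N) = 3*(33 - N) = 99 - 3*N)
w = 26194 (w = 2593 + 23601 = 26194)
√(w + T(216)) = √(26194 + (99 - 3*216)) = √(26194 + (99 - 648)) = √(26194 - 549) = √25645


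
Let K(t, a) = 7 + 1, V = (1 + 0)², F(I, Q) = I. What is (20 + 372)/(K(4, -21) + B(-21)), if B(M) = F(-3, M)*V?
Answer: 392/5 ≈ 78.400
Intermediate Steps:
V = 1 (V = 1² = 1)
B(M) = -3 (B(M) = -3*1 = -3)
K(t, a) = 8
(20 + 372)/(K(4, -21) + B(-21)) = (20 + 372)/(8 - 3) = 392/5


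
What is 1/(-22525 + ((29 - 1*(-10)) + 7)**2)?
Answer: -1/20409 ≈ -4.8998e-5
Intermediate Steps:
1/(-22525 + ((29 - 1*(-10)) + 7)**2) = 1/(-22525 + ((29 + 10) + 7)**2) = 1/(-22525 + (39 + 7)**2) = 1/(-22525 + 46**2) = 1/(-22525 + 2116) = 1/(-20409) = -1/20409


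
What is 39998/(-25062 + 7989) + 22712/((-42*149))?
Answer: -15192130/2543877 ≈ -5.9720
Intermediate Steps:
39998/(-25062 + 7989) + 22712/((-42*149)) = 39998/(-17073) + 22712/(-6258) = 39998*(-1/17073) + 22712*(-1/6258) = -5714/2439 - 11356/3129 = -15192130/2543877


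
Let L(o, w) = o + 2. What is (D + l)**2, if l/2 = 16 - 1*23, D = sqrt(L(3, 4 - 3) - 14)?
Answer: 187 - 84*I ≈ 187.0 - 84.0*I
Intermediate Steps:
L(o, w) = 2 + o
D = 3*I (D = sqrt((2 + 3) - 14) = sqrt(5 - 14) = sqrt(-9) = 3*I ≈ 3.0*I)
l = -14 (l = 2*(16 - 1*23) = 2*(16 - 23) = 2*(-7) = -14)
(D + l)**2 = (3*I - 14)**2 = (-14 + 3*I)**2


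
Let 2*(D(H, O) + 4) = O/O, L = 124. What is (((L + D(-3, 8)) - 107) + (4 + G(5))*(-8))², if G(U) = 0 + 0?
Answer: 1369/4 ≈ 342.25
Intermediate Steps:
G(U) = 0
D(H, O) = -7/2 (D(H, O) = -4 + (O/O)/2 = -4 + (½)*1 = -4 + ½ = -7/2)
(((L + D(-3, 8)) - 107) + (4 + G(5))*(-8))² = (((124 - 7/2) - 107) + (4 + 0)*(-8))² = ((241/2 - 107) + 4*(-8))² = (27/2 - 32)² = (-37/2)² = 1369/4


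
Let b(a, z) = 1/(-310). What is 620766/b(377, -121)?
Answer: -192437460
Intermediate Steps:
b(a, z) = -1/310
620766/b(377, -121) = 620766/(-1/310) = 620766*(-310) = -192437460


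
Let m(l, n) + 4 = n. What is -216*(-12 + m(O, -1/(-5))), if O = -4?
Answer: 17064/5 ≈ 3412.8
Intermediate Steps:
m(l, n) = -4 + n
-216*(-12 + m(O, -1/(-5))) = -216*(-12 + (-4 - 1/(-5))) = -216*(-12 + (-4 - 1*(-⅕))) = -216*(-12 + (-4 + ⅕)) = -216*(-12 - 19/5) = -216*(-79)/5 = -72*(-237/5) = 17064/5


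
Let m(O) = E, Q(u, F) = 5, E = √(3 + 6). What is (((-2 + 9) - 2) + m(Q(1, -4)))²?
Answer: 64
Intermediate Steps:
E = 3 (E = √9 = 3)
m(O) = 3
(((-2 + 9) - 2) + m(Q(1, -4)))² = (((-2 + 9) - 2) + 3)² = ((7 - 2) + 3)² = (5 + 3)² = 8² = 64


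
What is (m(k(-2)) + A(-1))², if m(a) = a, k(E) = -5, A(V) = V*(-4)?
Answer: 1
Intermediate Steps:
A(V) = -4*V
(m(k(-2)) + A(-1))² = (-5 - 4*(-1))² = (-5 + 4)² = (-1)² = 1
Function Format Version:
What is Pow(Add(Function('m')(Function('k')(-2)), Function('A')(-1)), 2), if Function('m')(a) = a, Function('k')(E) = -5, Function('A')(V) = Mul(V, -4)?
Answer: 1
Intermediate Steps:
Function('A')(V) = Mul(-4, V)
Pow(Add(Function('m')(Function('k')(-2)), Function('A')(-1)), 2) = Pow(Add(-5, Mul(-4, -1)), 2) = Pow(Add(-5, 4), 2) = Pow(-1, 2) = 1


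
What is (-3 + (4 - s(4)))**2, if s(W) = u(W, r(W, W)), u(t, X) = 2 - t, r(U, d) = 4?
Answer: 9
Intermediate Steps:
s(W) = 2 - W
(-3 + (4 - s(4)))**2 = (-3 + (4 - (2 - 1*4)))**2 = (-3 + (4 - (2 - 4)))**2 = (-3 + (4 - 1*(-2)))**2 = (-3 + (4 + 2))**2 = (-3 + 6)**2 = 3**2 = 9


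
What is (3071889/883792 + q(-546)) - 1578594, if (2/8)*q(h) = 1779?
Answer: -1388856612687/883792 ≈ -1.5715e+6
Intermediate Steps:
q(h) = 7116 (q(h) = 4*1779 = 7116)
(3071889/883792 + q(-546)) - 1578594 = (3071889/883792 + 7116) - 1578594 = 6292135761/883792 - 1578594 = -1388856612687/883792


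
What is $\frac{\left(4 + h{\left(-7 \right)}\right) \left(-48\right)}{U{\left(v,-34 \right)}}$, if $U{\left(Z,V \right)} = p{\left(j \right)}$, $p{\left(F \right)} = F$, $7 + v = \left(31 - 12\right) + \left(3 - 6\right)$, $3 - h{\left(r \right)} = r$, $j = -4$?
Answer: $168$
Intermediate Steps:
$h{\left(r \right)} = 3 - r$
$v = 9$ ($v = -7 + \left(\left(31 - 12\right) + \left(3 - 6\right)\right) = -7 + \left(19 - 3\right) = -7 + 16 = 9$)
$U{\left(Z,V \right)} = -4$
$\frac{\left(4 + h{\left(-7 \right)}\right) \left(-48\right)}{U{\left(v,-34 \right)}} = \frac{\left(4 + \left(3 - -7\right)\right) \left(-48\right)}{-4} = \left(4 + \left(3 + 7\right)\right) \left(-48\right) \left(- \frac{1}{4}\right) = \left(4 + 10\right) \left(-48\right) \left(- \frac{1}{4}\right) = 14 \left(-48\right) \left(- \frac{1}{4}\right) = \left(-672\right) \left(- \frac{1}{4}\right) = 168$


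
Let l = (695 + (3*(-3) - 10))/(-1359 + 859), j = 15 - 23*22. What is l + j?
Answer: -61544/125 ≈ -492.35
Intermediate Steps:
j = -491 (j = 15 - 506 = -491)
l = -169/125 (l = (695 + (-9 - 10))/(-500) = (695 - 19)*(-1/500) = 676*(-1/500) = -169/125 ≈ -1.3520)
l + j = -169/125 - 491 = -61544/125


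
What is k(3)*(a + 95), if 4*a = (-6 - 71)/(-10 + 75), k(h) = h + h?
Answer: 73869/130 ≈ 568.22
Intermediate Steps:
k(h) = 2*h
a = -77/260 (a = ((-6 - 71)/(-10 + 75))/4 = (-77/65)/4 = (-77*1/65)/4 = (¼)*(-77/65) = -77/260 ≈ -0.29615)
k(3)*(a + 95) = (2*3)*(-77/260 + 95) = 6*(24623/260) = 73869/130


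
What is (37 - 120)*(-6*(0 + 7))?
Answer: 3486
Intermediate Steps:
(37 - 120)*(-6*(0 + 7)) = -(-498)*7 = -83*(-42) = 3486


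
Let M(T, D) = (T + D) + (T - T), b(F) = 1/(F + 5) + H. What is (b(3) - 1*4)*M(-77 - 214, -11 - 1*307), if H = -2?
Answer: 28623/8 ≈ 3577.9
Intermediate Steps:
b(F) = -2 + 1/(5 + F) (b(F) = 1/(F + 5) - 2 = 1/(5 + F) - 2 = -2 + 1/(5 + F))
M(T, D) = D + T (M(T, D) = (D + T) + 0 = D + T)
(b(3) - 1*4)*M(-77 - 214, -11 - 1*307) = ((-9 - 2*3)/(5 + 3) - 1*4)*((-11 - 1*307) + (-77 - 214)) = ((-9 - 6)/8 - 4)*((-11 - 307) - 291) = ((1/8)*(-15) - 4)*(-318 - 291) = (-15/8 - 4)*(-609) = -47/8*(-609) = 28623/8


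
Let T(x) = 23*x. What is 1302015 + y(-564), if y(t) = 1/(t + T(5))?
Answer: 584604734/449 ≈ 1.3020e+6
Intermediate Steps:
y(t) = 1/(115 + t) (y(t) = 1/(t + 23*5) = 1/(t + 115) = 1/(115 + t))
1302015 + y(-564) = 1302015 + 1/(115 - 564) = 1302015 + 1/(-449) = 1302015 - 1/449 = 584604734/449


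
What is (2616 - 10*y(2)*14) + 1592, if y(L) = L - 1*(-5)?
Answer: 3228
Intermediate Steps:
y(L) = 5 + L (y(L) = L + 5 = 5 + L)
(2616 - 10*y(2)*14) + 1592 = (2616 - 10*(5 + 2)*14) + 1592 = (2616 - 10*7*14) + 1592 = (2616 - 70*14) + 1592 = (2616 - 980) + 1592 = 1636 + 1592 = 3228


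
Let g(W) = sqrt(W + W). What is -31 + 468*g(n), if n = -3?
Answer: -31 + 468*I*sqrt(6) ≈ -31.0 + 1146.4*I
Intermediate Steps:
g(W) = sqrt(2)*sqrt(W) (g(W) = sqrt(2*W) = sqrt(2)*sqrt(W))
-31 + 468*g(n) = -31 + 468*(sqrt(2)*sqrt(-3)) = -31 + 468*(sqrt(2)*(I*sqrt(3))) = -31 + 468*(I*sqrt(6)) = -31 + 468*I*sqrt(6)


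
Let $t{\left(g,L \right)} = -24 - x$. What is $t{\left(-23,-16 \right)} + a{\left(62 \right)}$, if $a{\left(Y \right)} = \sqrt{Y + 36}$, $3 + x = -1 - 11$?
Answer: $-9 + 7 \sqrt{2} \approx 0.8995$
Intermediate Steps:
$x = -15$ ($x = -3 - 12 = -15$)
$t{\left(g,L \right)} = -9$ ($t{\left(g,L \right)} = -24 - -15 = -24 + 15 = -9$)
$a{\left(Y \right)} = \sqrt{36 + Y}$
$t{\left(-23,-16 \right)} + a{\left(62 \right)} = -9 + \sqrt{36 + 62} = -9 + \sqrt{98} = -9 + 7 \sqrt{2}$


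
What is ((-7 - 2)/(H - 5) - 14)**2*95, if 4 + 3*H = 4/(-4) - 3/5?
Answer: 162283655/10609 ≈ 15297.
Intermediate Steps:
H = -28/15 (H = -4/3 + (4/(-4) - 3/5)/3 = -4/3 + (4*(-1/4) - 3*1/5)/3 = -4/3 + (-1 - 3/5)/3 = -4/3 + (1/3)*(-8/5) = -4/3 - 8/15 = -28/15 ≈ -1.8667)
((-7 - 2)/(H - 5) - 14)**2*95 = ((-7 - 2)/(-28/15 - 5) - 14)**2*95 = (-9/(-103/15) - 14)**2*95 = (-9*(-15/103) - 14)**2*95 = (135/103 - 14)**2*95 = (-1307/103)**2*95 = (1708249/10609)*95 = 162283655/10609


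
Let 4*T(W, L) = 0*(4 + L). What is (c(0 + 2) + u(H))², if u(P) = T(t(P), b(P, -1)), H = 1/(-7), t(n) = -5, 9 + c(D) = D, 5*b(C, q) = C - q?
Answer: 49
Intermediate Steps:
b(C, q) = -q/5 + C/5 (b(C, q) = (C - q)/5 = -q/5 + C/5)
c(D) = -9 + D
T(W, L) = 0 (T(W, L) = (0*(4 + L))/4 = (¼)*0 = 0)
H = -⅐ ≈ -0.14286
u(P) = 0
(c(0 + 2) + u(H))² = ((-9 + (0 + 2)) + 0)² = ((-9 + 2) + 0)² = (-7 + 0)² = (-7)² = 49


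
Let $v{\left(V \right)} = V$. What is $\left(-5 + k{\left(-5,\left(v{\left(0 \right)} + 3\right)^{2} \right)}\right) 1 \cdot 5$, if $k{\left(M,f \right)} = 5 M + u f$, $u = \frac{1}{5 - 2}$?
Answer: $-135$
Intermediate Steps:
$u = \frac{1}{3} \approx 0.33333$
$k{\left(M,f \right)} = 5 M + \frac{f}{3}$
$\left(-5 + k{\left(-5,\left(v{\left(0 \right)} + 3\right)^{2} \right)}\right) 1 \cdot 5 = \left(-5 + \left(5 \left(-5\right) + \frac{\left(0 + 3\right)^{2}}{3}\right)\right) 1 \cdot 5 = \left(-5 - \left(25 - \frac{3^{2}}{3}\right)\right) 1 \cdot 5 = \left(-5 + \left(-25 + \frac{1}{3} \cdot 9\right)\right) 1 \cdot 5 = \left(-5 + \left(-25 + 3\right)\right) 1 \cdot 5 = \left(-5 - 22\right) 1 \cdot 5 = \left(-27\right) 1 \cdot 5 = \left(-27\right) 5 = -135$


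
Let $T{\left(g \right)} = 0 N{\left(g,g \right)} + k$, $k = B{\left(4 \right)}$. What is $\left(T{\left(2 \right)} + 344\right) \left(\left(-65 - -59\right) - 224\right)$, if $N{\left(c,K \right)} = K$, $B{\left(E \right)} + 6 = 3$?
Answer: $-78430$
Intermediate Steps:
$B{\left(E \right)} = -3$ ($B{\left(E \right)} = -6 + 3 = -3$)
$k = -3$
$T{\left(g \right)} = -3$ ($T{\left(g \right)} = 0 g - 3 = 0 - 3 = -3$)
$\left(T{\left(2 \right)} + 344\right) \left(\left(-65 - -59\right) - 224\right) = \left(-3 + 344\right) \left(\left(-65 - -59\right) - 224\right) = 341 \left(\left(-65 + 59\right) - 224\right) = 341 \left(-6 - 224\right) = 341 \left(-230\right) = -78430$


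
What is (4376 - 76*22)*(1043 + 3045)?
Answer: 11053952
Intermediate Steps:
(4376 - 76*22)*(1043 + 3045) = (4376 - 1672)*4088 = 2704*4088 = 11053952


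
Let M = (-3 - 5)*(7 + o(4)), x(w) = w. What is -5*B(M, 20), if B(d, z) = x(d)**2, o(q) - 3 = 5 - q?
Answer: -38720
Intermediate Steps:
o(q) = 8 - q (o(q) = 3 + (5 - q) = 8 - q)
M = -88 (M = (-3 - 5)*(7 + (8 - 1*4)) = -8*(7 + (8 - 4)) = -8*(7 + 4) = -8*11 = -88)
B(d, z) = d**2
-5*B(M, 20) = -5*(-88)**2 = -5*7744 = -38720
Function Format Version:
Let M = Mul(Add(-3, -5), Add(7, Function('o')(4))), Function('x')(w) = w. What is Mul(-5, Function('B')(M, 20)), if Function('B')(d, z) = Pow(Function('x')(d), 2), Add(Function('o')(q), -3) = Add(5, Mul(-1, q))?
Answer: -38720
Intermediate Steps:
Function('o')(q) = Add(8, Mul(-1, q)) (Function('o')(q) = Add(3, Add(5, Mul(-1, q))) = Add(8, Mul(-1, q)))
M = -88 (M = Mul(Add(-3, -5), Add(7, Add(8, Mul(-1, 4)))) = Mul(-8, Add(7, Add(8, -4))) = Mul(-8, Add(7, 4)) = Mul(-8, 11) = -88)
Function('B')(d, z) = Pow(d, 2)
Mul(-5, Function('B')(M, 20)) = Mul(-5, Pow(-88, 2)) = Mul(-5, 7744) = -38720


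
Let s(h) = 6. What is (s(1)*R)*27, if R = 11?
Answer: 1782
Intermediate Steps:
(s(1)*R)*27 = (6*11)*27 = 66*27 = 1782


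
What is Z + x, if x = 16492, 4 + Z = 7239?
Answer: 23727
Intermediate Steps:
Z = 7235 (Z = -4 + 7239 = 7235)
Z + x = 7235 + 16492 = 23727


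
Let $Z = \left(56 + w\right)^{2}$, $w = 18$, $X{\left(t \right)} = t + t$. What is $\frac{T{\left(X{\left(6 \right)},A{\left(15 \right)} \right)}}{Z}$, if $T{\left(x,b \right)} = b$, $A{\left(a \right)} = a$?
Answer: $\frac{15}{5476} \approx 0.0027392$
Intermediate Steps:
$X{\left(t \right)} = 2 t$
$Z = 5476$ ($Z = \left(56 + 18\right)^{2} = 74^{2} = 5476$)
$\frac{T{\left(X{\left(6 \right)},A{\left(15 \right)} \right)}}{Z} = \frac{15}{5476}$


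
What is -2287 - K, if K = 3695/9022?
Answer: -20637009/9022 ≈ -2287.4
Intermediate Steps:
K = 3695/9022 (K = 3695*(1/9022) = 3695/9022 ≈ 0.40955)
-2287 - K = -2287 - 1*3695/9022 = -2287 - 3695/9022 = -20637009/9022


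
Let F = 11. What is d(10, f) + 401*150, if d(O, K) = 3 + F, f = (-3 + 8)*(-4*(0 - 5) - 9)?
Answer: 60164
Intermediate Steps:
f = 55 (f = 5*(-4*(-5) - 9) = 5*(20 - 9) = 5*11 = 55)
d(O, K) = 14 (d(O, K) = 3 + 11 = 14)
d(10, f) + 401*150 = 14 + 401*150 = 14 + 60150 = 60164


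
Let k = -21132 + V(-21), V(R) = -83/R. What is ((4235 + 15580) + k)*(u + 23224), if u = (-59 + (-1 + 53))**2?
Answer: -641729702/21 ≈ -3.0559e+7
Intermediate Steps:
k = -443689/21 (k = -21132 - 83/(-21) = -21132 - 83*(-1/21) = -21132 + 83/21 = -443689/21 ≈ -21128.)
u = 49 (u = (-59 + 52)**2 = (-7)**2 = 49)
((4235 + 15580) + k)*(u + 23224) = ((4235 + 15580) - 443689/21)*(49 + 23224) = (19815 - 443689/21)*23273 = -27574/21*23273 = -641729702/21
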